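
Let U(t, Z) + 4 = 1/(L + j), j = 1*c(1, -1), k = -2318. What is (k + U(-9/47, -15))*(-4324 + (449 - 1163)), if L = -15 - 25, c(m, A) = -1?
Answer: 479632714/41 ≈ 1.1698e+7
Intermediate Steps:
L = -40
j = -1 (j = 1*(-1) = -1)
U(t, Z) = -165/41 (U(t, Z) = -4 + 1/(-40 - 1) = -4 + 1/(-41) = -4 - 1/41 = -165/41)
(k + U(-9/47, -15))*(-4324 + (449 - 1163)) = (-2318 - 165/41)*(-4324 + (449 - 1163)) = -95203*(-4324 - 714)/41 = -95203/41*(-5038) = 479632714/41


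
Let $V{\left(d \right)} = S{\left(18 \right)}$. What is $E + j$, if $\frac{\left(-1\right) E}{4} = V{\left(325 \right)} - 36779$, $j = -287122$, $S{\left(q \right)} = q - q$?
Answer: $-140006$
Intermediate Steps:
$S{\left(q \right)} = 0$
$V{\left(d \right)} = 0$
$E = 147116$ ($E = - 4 \left(0 - 36779\right) = \left(-4\right) \left(-36779\right) = 147116$)
$E + j = 147116 - 287122 = -140006$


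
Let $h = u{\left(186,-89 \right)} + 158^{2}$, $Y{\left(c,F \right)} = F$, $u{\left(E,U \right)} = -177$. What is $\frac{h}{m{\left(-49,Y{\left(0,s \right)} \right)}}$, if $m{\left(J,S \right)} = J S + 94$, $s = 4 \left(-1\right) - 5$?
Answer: $\frac{24787}{535} \approx 46.331$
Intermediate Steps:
$s = -9$ ($s = -4 - 5 = -9$)
$h = 24787$ ($h = -177 + 158^{2} = -177 + 24964 = 24787$)
$m{\left(J,S \right)} = 94 + J S$
$\frac{h}{m{\left(-49,Y{\left(0,s \right)} \right)}} = \frac{24787}{94 - -441} = \frac{24787}{94 + 441} = \frac{24787}{535}$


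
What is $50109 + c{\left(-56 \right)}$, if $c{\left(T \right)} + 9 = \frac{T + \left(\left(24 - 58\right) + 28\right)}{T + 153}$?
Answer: $\frac{4859638}{97} \approx 50099.0$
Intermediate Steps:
$c{\left(T \right)} = -9 + \frac{-6 + T}{153 + T}$ ($c{\left(T \right)} = -9 + \frac{T + \left(\left(24 - 58\right) + 28\right)}{T + 153} = -9 + \frac{T + \left(-34 + 28\right)}{153 + T} = -9 + \frac{T - 6}{153 + T} = -9 + \frac{-6 + T}{153 + T}$)
$50109 + c{\left(-56 \right)} = 50109 + \frac{-1383 - -448}{153 - 56} = 50109 + \frac{-1383 + 448}{97} = 50109 + \frac{1}{97} \left(-935\right) = 50109 - \frac{935}{97} = \frac{4859638}{97}$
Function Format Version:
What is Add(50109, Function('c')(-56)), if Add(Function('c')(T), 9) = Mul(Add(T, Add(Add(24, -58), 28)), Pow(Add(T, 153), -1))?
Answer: Rational(4859638, 97) ≈ 50099.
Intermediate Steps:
Function('c')(T) = Add(-9, Mul(Pow(Add(153, T), -1), Add(-6, T))) (Function('c')(T) = Add(-9, Mul(Add(T, Add(Add(24, -58), 28)), Pow(Add(T, 153), -1))) = Add(-9, Mul(Add(T, Add(-34, 28)), Pow(Add(153, T), -1))) = Add(-9, Mul(Add(T, -6), Pow(Add(153, T), -1))) = Add(-9, Mul(Add(-6, T), Pow(Add(153, T), -1))) = Add(-9, Mul(Pow(Add(153, T), -1), Add(-6, T))))
Add(50109, Function('c')(-56)) = Add(50109, Mul(Pow(Add(153, -56), -1), Add(-1383, Mul(-8, -56)))) = Add(50109, Mul(Pow(97, -1), Add(-1383, 448))) = Add(50109, Mul(Rational(1, 97), -935)) = Add(50109, Rational(-935, 97)) = Rational(4859638, 97)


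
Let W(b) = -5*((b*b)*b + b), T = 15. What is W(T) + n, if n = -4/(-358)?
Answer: -3034048/179 ≈ -16950.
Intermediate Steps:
W(b) = -5*b - 5*b³ (W(b) = -5*(b²*b + b) = -5*(b³ + b) = -5*(b + b³) = -5*b - 5*b³)
n = 2/179 (n = -4*(-1/358) = 2/179 ≈ 0.011173)
W(T) + n = -5*15*(1 + 15²) + 2/179 = -5*15*(1 + 225) + 2/179 = -5*15*226 + 2/179 = -16950 + 2/179 = -3034048/179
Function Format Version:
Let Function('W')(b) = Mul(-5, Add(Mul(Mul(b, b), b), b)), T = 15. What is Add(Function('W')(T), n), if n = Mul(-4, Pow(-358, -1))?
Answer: Rational(-3034048, 179) ≈ -16950.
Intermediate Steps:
Function('W')(b) = Add(Mul(-5, b), Mul(-5, Pow(b, 3))) (Function('W')(b) = Mul(-5, Add(Mul(Pow(b, 2), b), b)) = Mul(-5, Add(Pow(b, 3), b)) = Mul(-5, Add(b, Pow(b, 3))) = Add(Mul(-5, b), Mul(-5, Pow(b, 3))))
n = Rational(2, 179) (n = Mul(-4, Rational(-1, 358)) = Rational(2, 179) ≈ 0.011173)
Add(Function('W')(T), n) = Add(Mul(-5, 15, Add(1, Pow(15, 2))), Rational(2, 179)) = Add(Mul(-5, 15, Add(1, 225)), Rational(2, 179)) = Add(Mul(-5, 15, 226), Rational(2, 179)) = Add(-16950, Rational(2, 179)) = Rational(-3034048, 179)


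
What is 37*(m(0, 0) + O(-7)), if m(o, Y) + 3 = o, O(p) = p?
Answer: -370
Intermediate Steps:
m(o, Y) = -3 + o
37*(m(0, 0) + O(-7)) = 37*((-3 + 0) - 7) = 37*(-3 - 7) = 37*(-10) = -370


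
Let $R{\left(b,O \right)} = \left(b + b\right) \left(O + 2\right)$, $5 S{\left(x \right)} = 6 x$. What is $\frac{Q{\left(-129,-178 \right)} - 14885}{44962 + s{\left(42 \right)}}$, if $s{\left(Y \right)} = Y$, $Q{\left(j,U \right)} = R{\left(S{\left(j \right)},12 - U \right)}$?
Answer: $- \frac{371641}{225020} \approx -1.6516$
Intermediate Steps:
$S{\left(x \right)} = \frac{6 x}{5}$
$R{\left(b,O \right)} = 2 b \left(2 + O\right)$
$Q{\left(j,U \right)} = \frac{12 j \left(14 - U\right)}{5}$ ($Q{\left(j,U \right)} = 2 \frac{6 j}{5} \left(2 - \left(-12 + U\right)\right) = 2 \frac{6 j}{5} \left(14 - U\right) = \frac{12 j \left(14 - U\right)}{5}$)
$\frac{Q{\left(-129,-178 \right)} - 14885}{44962 + s{\left(42 \right)}} = \frac{\frac{12}{5} \left(-129\right) \left(14 - -178\right) - 14885}{44962 + 42} = \frac{\frac{12}{5} \left(-129\right) \left(14 + 178\right) - 14885}{45004} = \left(\frac{12}{5} \left(-129\right) 192 - 14885\right) \frac{1}{45004} = \left(- \frac{297216}{5} - 14885\right) \frac{1}{45004} = \left(- \frac{371641}{5}\right) \frac{1}{45004} = - \frac{371641}{225020}$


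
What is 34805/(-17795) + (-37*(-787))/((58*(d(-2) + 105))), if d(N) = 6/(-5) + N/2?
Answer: 310651273/106100908 ≈ 2.9279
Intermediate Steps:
d(N) = -6/5 + N/2 (d(N) = 6*(-⅕) + N*(½) = -6/5 + N/2)
34805/(-17795) + (-37*(-787))/((58*(d(-2) + 105))) = 34805/(-17795) + (-37*(-787))/((58*((-6/5 + (½)*(-2)) + 105))) = 34805*(-1/17795) + 29119/((58*((-6/5 - 1) + 105))) = -6961/3559 + 29119/((58*(-11/5 + 105))) = -6961/3559 + 29119/((58*(514/5))) = -6961/3559 + 29119/(29812/5) = -6961/3559 + 29119*(5/29812) = -6961/3559 + 145595/29812 = 310651273/106100908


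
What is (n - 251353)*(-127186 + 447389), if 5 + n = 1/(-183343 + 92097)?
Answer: -7343987750730007/91246 ≈ -8.0486e+10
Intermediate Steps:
n = -456231/91246 (n = -5 + 1/(-183343 + 92097) = -5 + 1/(-91246) = -5 - 1/91246 = -456231/91246 ≈ -5.0000)
(n - 251353)*(-127186 + 447389) = (-456231/91246 - 251353)*(-127186 + 447389) = -22935412069/91246*320203 = -7343987750730007/91246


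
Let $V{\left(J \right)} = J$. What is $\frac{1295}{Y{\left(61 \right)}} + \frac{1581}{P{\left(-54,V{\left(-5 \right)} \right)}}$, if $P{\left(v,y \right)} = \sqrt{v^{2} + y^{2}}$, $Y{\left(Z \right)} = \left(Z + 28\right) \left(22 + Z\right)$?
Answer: $\frac{1295}{7387} + \frac{93 \sqrt{2941}}{173} \approx 29.328$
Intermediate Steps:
$Y{\left(Z \right)} = \left(22 + Z\right) \left(28 + Z\right)$ ($Y{\left(Z \right)} = \left(28 + Z\right) \left(22 + Z\right) = \left(22 + Z\right) \left(28 + Z\right)$)
$\frac{1295}{Y{\left(61 \right)}} + \frac{1581}{P{\left(-54,V{\left(-5 \right)} \right)}} = \frac{1295}{616 + 61^{2} + 50 \cdot 61} + \frac{1581}{\sqrt{\left(-54\right)^{2} + \left(-5\right)^{2}}} = \frac{1295}{616 + 3721 + 3050} + \frac{1581}{\sqrt{2916 + 25}} = \frac{1295}{7387} + \frac{1581}{\sqrt{2941}} = 1295 \cdot \frac{1}{7387} + 1581 \frac{\sqrt{2941}}{2941} = \frac{1295}{7387} + \frac{93 \sqrt{2941}}{173}$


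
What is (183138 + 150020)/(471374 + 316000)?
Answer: 23797/56241 ≈ 0.42313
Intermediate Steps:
(183138 + 150020)/(471374 + 316000) = 333158/787374 = 333158*(1/787374) = 23797/56241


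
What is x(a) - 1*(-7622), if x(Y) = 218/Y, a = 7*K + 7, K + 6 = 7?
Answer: 53463/7 ≈ 7637.6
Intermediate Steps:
K = 1 (K = -6 + 7 = 1)
a = 14 (a = 7*1 + 7 = 7 + 7 = 14)
x(a) - 1*(-7622) = 218/14 - 1*(-7622) = 218*(1/14) + 7622 = 109/7 + 7622 = 53463/7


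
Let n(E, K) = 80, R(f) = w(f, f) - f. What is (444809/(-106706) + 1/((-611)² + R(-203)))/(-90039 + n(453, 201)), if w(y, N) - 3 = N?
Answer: 83028884205/1791799347309748 ≈ 4.6338e-5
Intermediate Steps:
w(y, N) = 3 + N
R(f) = 3 (R(f) = (3 + f) - f = 3)
(444809/(-106706) + 1/((-611)² + R(-203)))/(-90039 + n(453, 201)) = (444809/(-106706) + 1/((-611)² + 3))/(-90039 + 80) = (444809*(-1/106706) + 1/(373321 + 3))/(-89959) = (-444809/106706 + 1/373324)*(-1/89959) = -83028884205/19917955372*(-1/89959) = 83028884205/1791799347309748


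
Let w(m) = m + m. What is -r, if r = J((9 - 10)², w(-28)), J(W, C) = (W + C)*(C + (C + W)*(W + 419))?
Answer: -1273580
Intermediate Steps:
w(m) = 2*m
J(W, C) = (C + W)*(C + (419 + W)*(C + W)) (J(W, C) = (C + W)*(C + (C + W)*(419 + W)) = (C + W)*(C + (419 + W)*(C + W)))
r = 1273580 (r = ((9 - 10)²)³ + 419*((9 - 10)²)² + 420*(2*(-28))² + (9 - 10)²*(2*(-28))² + 2*(2*(-28))*((9 - 10)²)² + 839*(2*(-28))*(9 - 10)² = ((-1)²)³ + 419*((-1)²)² + 420*(-56)² + (-1)²*(-56)² + 2*(-56)*((-1)²)² + 839*(-56)*(-1)² = 1³ + 419*1² + 420*3136 + 1*3136 + 2*(-56)*1² + 839*(-56)*1 = 1 + 419*1 + 1317120 + 3136 + 2*(-56)*1 - 46984 = 1 + 419 + 1317120 + 3136 - 112 - 46984 = 1273580)
-r = -1*1273580 = -1273580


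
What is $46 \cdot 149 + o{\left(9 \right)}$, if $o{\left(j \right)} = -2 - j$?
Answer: $6843$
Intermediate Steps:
$46 \cdot 149 + o{\left(9 \right)} = 46 \cdot 149 - 11 = 6854 - 11 = 6843$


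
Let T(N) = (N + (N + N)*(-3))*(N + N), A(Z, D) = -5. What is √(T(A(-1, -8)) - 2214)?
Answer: 4*I*√154 ≈ 49.639*I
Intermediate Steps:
T(N) = -10*N² (T(N) = (N + (2*N)*(-3))*(2*N) = (N - 6*N)*(2*N) = (-5*N)*(2*N) = -10*N²)
√(T(A(-1, -8)) - 2214) = √(-10*(-5)² - 2214) = √(-10*25 - 2214) = √(-250 - 2214) = √(-2464) = 4*I*√154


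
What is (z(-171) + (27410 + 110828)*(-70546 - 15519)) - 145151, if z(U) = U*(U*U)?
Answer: -11902598832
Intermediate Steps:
z(U) = U³ (z(U) = U*U² = U³)
(z(-171) + (27410 + 110828)*(-70546 - 15519)) - 145151 = ((-171)³ + (27410 + 110828)*(-70546 - 15519)) - 145151 = (-5000211 + 138238*(-86065)) - 145151 = (-5000211 - 11897453470) - 145151 = -11902453681 - 145151 = -11902598832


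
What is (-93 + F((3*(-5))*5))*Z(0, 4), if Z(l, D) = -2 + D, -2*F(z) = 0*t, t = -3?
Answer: -186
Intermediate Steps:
F(z) = 0 (F(z) = -0*(-3) = -½*0 = 0)
(-93 + F((3*(-5))*5))*Z(0, 4) = (-93 + 0)*(-2 + 4) = -93*2 = -186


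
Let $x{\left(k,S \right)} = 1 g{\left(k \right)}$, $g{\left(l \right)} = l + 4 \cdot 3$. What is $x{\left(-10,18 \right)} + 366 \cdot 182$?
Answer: $66614$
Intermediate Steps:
$g{\left(l \right)} = 12 + l$ ($g{\left(l \right)} = l + 12 = 12 + l$)
$x{\left(k,S \right)} = 12 + k$ ($x{\left(k,S \right)} = 1 \left(12 + k\right) = 12 + k$)
$x{\left(-10,18 \right)} + 366 \cdot 182 = \left(12 - 10\right) + 366 \cdot 182 = 2 + 66612 = 66614$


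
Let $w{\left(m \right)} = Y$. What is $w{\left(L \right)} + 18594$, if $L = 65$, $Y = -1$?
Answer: $18593$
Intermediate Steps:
$w{\left(m \right)} = -1$
$w{\left(L \right)} + 18594 = -1 + 18594 = 18593$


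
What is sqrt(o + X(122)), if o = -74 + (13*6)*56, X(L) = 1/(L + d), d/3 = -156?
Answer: sqrt(514060158)/346 ≈ 65.529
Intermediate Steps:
d = -468 (d = 3*(-156) = -468)
X(L) = 1/(-468 + L) (X(L) = 1/(L - 468) = 1/(-468 + L))
o = 4294 (o = -74 + 78*56 = -74 + 4368 = 4294)
sqrt(o + X(122)) = sqrt(4294 + 1/(-468 + 122)) = sqrt(4294 + 1/(-346)) = sqrt(4294 - 1/346) = sqrt(1485723/346) = sqrt(514060158)/346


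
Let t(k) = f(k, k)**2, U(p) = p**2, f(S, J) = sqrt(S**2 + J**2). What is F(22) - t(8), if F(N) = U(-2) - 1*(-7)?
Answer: -117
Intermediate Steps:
f(S, J) = sqrt(J**2 + S**2)
t(k) = 2*k**2 (t(k) = (sqrt(k**2 + k**2))**2 = (sqrt(2*k**2))**2 = (sqrt(2)*sqrt(k**2))**2 = 2*k**2)
F(N) = 11 (F(N) = (-2)**2 - 1*(-7) = 4 + 7 = 11)
F(22) - t(8) = 11 - 2*8**2 = 11 - 2*64 = 11 - 1*128 = 11 - 128 = -117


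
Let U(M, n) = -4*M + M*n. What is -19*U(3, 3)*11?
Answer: 627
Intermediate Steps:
-19*U(3, 3)*11 = -57*(-4 + 3)*11 = -57*(-1)*11 = -19*(-3)*11 = 57*11 = 627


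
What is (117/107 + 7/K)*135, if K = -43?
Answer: 578070/4601 ≈ 125.64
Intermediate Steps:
(117/107 + 7/K)*135 = (117/107 + 7/(-43))*135 = (117*(1/107) + 7*(-1/43))*135 = (117/107 - 7/43)*135 = (4282/4601)*135 = 578070/4601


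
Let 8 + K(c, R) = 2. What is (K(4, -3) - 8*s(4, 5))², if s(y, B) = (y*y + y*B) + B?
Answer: 111556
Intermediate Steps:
K(c, R) = -6 (K(c, R) = -8 + 2 = -6)
s(y, B) = B + y² + B*y (s(y, B) = (y² + B*y) + B = B + y² + B*y)
(K(4, -3) - 8*s(4, 5))² = (-6 - 8*(5 + 4² + 5*4))² = (-6 - 8*(5 + 16 + 20))² = (-6 - 8*41)² = (-6 - 328)² = (-334)² = 111556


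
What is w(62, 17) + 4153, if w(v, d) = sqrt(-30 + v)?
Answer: 4153 + 4*sqrt(2) ≈ 4158.7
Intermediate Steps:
w(62, 17) + 4153 = sqrt(-30 + 62) + 4153 = sqrt(32) + 4153 = 4*sqrt(2) + 4153 = 4153 + 4*sqrt(2)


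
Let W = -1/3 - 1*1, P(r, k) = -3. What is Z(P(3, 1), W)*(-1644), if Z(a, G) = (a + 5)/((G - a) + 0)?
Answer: -9864/5 ≈ -1972.8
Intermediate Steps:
W = -4/3 (W = -1*1/3 - 1 = -1/3 - 1 = -4/3 ≈ -1.3333)
Z(a, G) = (5 + a)/(G - a)
Z(P(3, 1), W)*(-1644) = ((5 - 3)/(-4/3 - 1*(-3)))*(-1644) = (2/(-4/3 + 3))*(-1644) = (2/(5/3))*(-1644) = ((3/5)*2)*(-1644) = (6/5)*(-1644) = -9864/5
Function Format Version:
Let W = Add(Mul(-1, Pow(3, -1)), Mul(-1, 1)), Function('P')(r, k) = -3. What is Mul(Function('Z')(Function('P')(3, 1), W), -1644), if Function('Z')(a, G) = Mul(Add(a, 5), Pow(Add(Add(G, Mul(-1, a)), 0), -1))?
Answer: Rational(-9864, 5) ≈ -1972.8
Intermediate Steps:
W = Rational(-4, 3) (W = Add(Mul(-1, Rational(1, 3)), -1) = Add(Rational(-1, 3), -1) = Rational(-4, 3) ≈ -1.3333)
Function('Z')(a, G) = Mul(Pow(Add(G, Mul(-1, a)), -1), Add(5, a)) (Function('Z')(a, G) = Mul(Add(5, a), Pow(Add(G, Mul(-1, a)), -1)) = Mul(Pow(Add(G, Mul(-1, a)), -1), Add(5, a)))
Mul(Function('Z')(Function('P')(3, 1), W), -1644) = Mul(Mul(Pow(Add(Rational(-4, 3), Mul(-1, -3)), -1), Add(5, -3)), -1644) = Mul(Mul(Pow(Add(Rational(-4, 3), 3), -1), 2), -1644) = Mul(Mul(Pow(Rational(5, 3), -1), 2), -1644) = Mul(Mul(Rational(3, 5), 2), -1644) = Mul(Rational(6, 5), -1644) = Rational(-9864, 5)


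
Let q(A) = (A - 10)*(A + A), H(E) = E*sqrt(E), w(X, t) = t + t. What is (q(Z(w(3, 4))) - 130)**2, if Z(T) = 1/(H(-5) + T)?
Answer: 32*(5100375*sqrt(5) + 15338938*I)/(9760*sqrt(5) + 28279*I) ≈ 17120.0 + 307.0*I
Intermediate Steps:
w(X, t) = 2*t
H(E) = E**(3/2)
Z(T) = 1/(T - 5*I*sqrt(5)) (Z(T) = 1/((-5)**(3/2) + T) = 1/(-5*I*sqrt(5) + T) = 1/(T - 5*I*sqrt(5)))
q(A) = 2*A*(-10 + A) (q(A) = (-10 + A)*(2*A) = 2*A*(-10 + A))
(q(Z(w(3, 4))) - 130)**2 = (2*(-10 + 1/(2*4 - 5*I*sqrt(5)))/(2*4 - 5*I*sqrt(5)) - 130)**2 = (2*(-10 + 1/(8 - 5*I*sqrt(5)))/(8 - 5*I*sqrt(5)) - 130)**2 = (-130 + 2*(-10 + 1/(8 - 5*I*sqrt(5)))/(8 - 5*I*sqrt(5)))**2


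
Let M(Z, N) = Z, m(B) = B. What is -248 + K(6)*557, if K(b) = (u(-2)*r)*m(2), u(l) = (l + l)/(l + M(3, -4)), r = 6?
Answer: -26984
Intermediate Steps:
u(l) = 2*l/(3 + l) (u(l) = (l + l)/(l + 3) = (2*l)/(3 + l) = 2*l/(3 + l))
K(b) = -48 (K(b) = ((2*(-2)/(3 - 2))*6)*2 = ((2*(-2)/1)*6)*2 = ((2*(-2)*1)*6)*2 = -4*6*2 = -24*2 = -48)
-248 + K(6)*557 = -248 - 48*557 = -248 - 26736 = -26984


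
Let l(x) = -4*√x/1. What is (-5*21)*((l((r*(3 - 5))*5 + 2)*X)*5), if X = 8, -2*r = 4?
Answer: 16800*√22 ≈ 78799.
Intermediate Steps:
r = -2 (r = -½*4 = -2)
l(x) = -4*√x (l(x) = -4*√x*1 = -4*√x)
(-5*21)*((l((r*(3 - 5))*5 + 2)*X)*5) = (-5*21)*((-4*√(-2*(3 - 5)*5 + 2)*8)*5) = -105*-4*√(-2*(-2)*5 + 2)*8*5 = -105*-4*√(4*5 + 2)*8*5 = -105*-4*√(20 + 2)*8*5 = -105*-4*√22*8*5 = -105*(-32*√22)*5 = -(-16800)*√22 = 16800*√22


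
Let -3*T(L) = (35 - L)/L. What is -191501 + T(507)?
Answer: -291272549/1521 ≈ -1.9150e+5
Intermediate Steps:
T(L) = -(35 - L)/(3*L)
-191501 + T(507) = -191501 + (1/3)*(-35 + 507)/507 = -191501 + (1/3)*(1/507)*472 = -191501 + 472/1521 = -291272549/1521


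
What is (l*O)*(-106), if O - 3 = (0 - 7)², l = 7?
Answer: -38584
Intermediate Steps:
O = 52 (O = 3 + (0 - 7)² = 3 + (-7)² = 3 + 49 = 52)
(l*O)*(-106) = (7*52)*(-106) = 364*(-106) = -38584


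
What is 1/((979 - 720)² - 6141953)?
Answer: -1/6074872 ≈ -1.6461e-7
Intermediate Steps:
1/((979 - 720)² - 6141953) = 1/(259² - 6141953) = 1/(67081 - 6141953) = 1/(-6074872) = -1/6074872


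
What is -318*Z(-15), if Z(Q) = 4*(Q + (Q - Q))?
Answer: 19080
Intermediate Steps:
Z(Q) = 4*Q (Z(Q) = 4*(Q + 0) = 4*Q)
-318*Z(-15) = -1272*(-15) = -318*(-60) = 19080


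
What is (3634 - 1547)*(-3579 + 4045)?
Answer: 972542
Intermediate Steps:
(3634 - 1547)*(-3579 + 4045) = 2087*466 = 972542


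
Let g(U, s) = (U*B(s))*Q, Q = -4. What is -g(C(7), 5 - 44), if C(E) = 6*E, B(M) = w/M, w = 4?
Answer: -224/13 ≈ -17.231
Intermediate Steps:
B(M) = 4/M
g(U, s) = -16*U/s (g(U, s) = (U*(4/s))*(-4) = (4*U/s)*(-4) = -16*U/s)
-g(C(7), 5 - 44) = -(-16)*6*7/(5 - 44) = -(-16)*42/(-39) = -(-16)*42*(-1)/39 = -1*224/13 = -224/13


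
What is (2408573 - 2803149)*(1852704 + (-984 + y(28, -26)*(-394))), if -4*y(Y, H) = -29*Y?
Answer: -699085293088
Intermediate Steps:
y(Y, H) = 29*Y/4 (y(Y, H) = -(-29)*Y/4 = 29*Y/4)
(2408573 - 2803149)*(1852704 + (-984 + y(28, -26)*(-394))) = (2408573 - 2803149)*(1852704 + (-984 + ((29/4)*28)*(-394))) = -394576*(1852704 + (-984 + 203*(-394))) = -394576*(1852704 + (-984 - 79982)) = -394576*(1852704 - 80966) = -394576*1771738 = -699085293088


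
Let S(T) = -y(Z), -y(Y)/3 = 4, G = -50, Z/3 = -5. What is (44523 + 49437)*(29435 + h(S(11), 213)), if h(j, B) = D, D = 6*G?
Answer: 2737524600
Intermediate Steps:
Z = -15 (Z = 3*(-5) = -15)
y(Y) = -12 (y(Y) = -3*4 = -12)
S(T) = 12 (S(T) = -1*(-12) = 12)
D = -300 (D = 6*(-50) = -300)
h(j, B) = -300
(44523 + 49437)*(29435 + h(S(11), 213)) = (44523 + 49437)*(29435 - 300) = 93960*29135 = 2737524600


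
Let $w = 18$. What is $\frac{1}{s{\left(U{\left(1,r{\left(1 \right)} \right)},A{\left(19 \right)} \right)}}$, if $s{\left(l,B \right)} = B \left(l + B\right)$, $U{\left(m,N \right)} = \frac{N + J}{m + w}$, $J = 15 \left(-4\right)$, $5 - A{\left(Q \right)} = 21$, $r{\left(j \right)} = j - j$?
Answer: $\frac{19}{5824} \approx 0.0032624$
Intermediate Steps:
$r{\left(j \right)} = 0$
$A{\left(Q \right)} = -16$ ($A{\left(Q \right)} = 5 - 21 = -16$)
$J = -60$
$U{\left(m,N \right)} = \frac{-60 + N}{18 + m}$ ($U{\left(m,N \right)} = \frac{N - 60}{m + 18} = \frac{-60 + N}{18 + m}$)
$s{\left(l,B \right)} = B \left(B + l\right)$
$\frac{1}{s{\left(U{\left(1,r{\left(1 \right)} \right)},A{\left(19 \right)} \right)}} = \frac{1}{\left(-16\right) \left(-16 + \frac{-60 + 0}{18 + 1}\right)} = \frac{1}{\left(-16\right) \left(-16 + \frac{1}{19} \left(-60\right)\right)} = \frac{1}{\left(-16\right) \left(-16 - \frac{60}{19}\right)} = \frac{1}{\left(-16\right) \left(- \frac{364}{19}\right)} = \frac{1}{\frac{5824}{19}} = \frac{19}{5824}$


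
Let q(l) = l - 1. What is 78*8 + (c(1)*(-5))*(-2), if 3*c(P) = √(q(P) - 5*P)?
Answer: 624 + 10*I*√5/3 ≈ 624.0 + 7.4536*I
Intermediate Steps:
q(l) = -1 + l
c(P) = √(-1 - 4*P)/3 (c(P) = √((-1 + P) - 5*P)/3 = √(-1 - 4*P)/3)
78*8 + (c(1)*(-5))*(-2) = 78*8 + ((√(-1 - 4*1)/3)*(-5))*(-2) = 624 + ((√(-1 - 4)/3)*(-5))*(-2) = 624 + ((√(-5)/3)*(-5))*(-2) = 624 + (((I*√5)/3)*(-5))*(-2) = 624 + ((I*√5/3)*(-5))*(-2) = 624 - 5*I*√5/3*(-2) = 624 + 10*I*√5/3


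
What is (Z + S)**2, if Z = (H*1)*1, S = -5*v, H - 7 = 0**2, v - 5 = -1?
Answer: 169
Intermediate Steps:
v = 4 (v = 5 - 1 = 4)
H = 7 (H = 7 + 0**2 = 7 + 0 = 7)
S = -20 (S = -5*4 = -20)
Z = 7 (Z = (7*1)*1 = 7*1 = 7)
(Z + S)**2 = (7 - 20)**2 = (-13)**2 = 169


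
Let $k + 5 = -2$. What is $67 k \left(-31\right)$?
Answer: $14539$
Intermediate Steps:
$k = -7$ ($k = -5 - 2 = -7$)
$67 k \left(-31\right) = 67 \left(-7\right) \left(-31\right) = \left(-469\right) \left(-31\right) = 14539$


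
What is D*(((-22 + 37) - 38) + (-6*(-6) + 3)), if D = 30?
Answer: 480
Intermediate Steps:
D*(((-22 + 37) - 38) + (-6*(-6) + 3)) = 30*(((-22 + 37) - 38) + (-6*(-6) + 3)) = 30*((15 - 38) + (36 + 3)) = 30*(-23 + 39) = 30*16 = 480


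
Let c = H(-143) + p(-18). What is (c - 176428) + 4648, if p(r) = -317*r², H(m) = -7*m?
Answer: -273487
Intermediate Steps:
c = -101707 (c = -7*(-143) - 317*(-18)² = 1001 - 317*324 = 1001 - 102708 = -101707)
(c - 176428) + 4648 = (-101707 - 176428) + 4648 = -278135 + 4648 = -273487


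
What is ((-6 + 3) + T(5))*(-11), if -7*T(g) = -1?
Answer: 220/7 ≈ 31.429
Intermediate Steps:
T(g) = ⅐ (T(g) = -⅐*(-1) = ⅐)
((-6 + 3) + T(5))*(-11) = ((-6 + 3) + ⅐)*(-11) = (-3 + ⅐)*(-11) = -20/7*(-11) = 220/7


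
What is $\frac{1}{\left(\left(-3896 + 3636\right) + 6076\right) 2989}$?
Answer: $\frac{1}{17384024} \approx 5.7524 \cdot 10^{-8}$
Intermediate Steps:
$\frac{1}{\left(\left(-3896 + 3636\right) + 6076\right) 2989} = \frac{1}{-260 + 6076} \cdot \frac{1}{2989} = \frac{1}{5816} \cdot \frac{1}{2989} = \frac{1}{17384024}$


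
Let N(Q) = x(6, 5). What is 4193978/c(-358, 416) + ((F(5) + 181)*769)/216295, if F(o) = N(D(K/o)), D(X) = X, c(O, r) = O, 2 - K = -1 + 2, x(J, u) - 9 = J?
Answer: -453541256159/38716805 ≈ -11714.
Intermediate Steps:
x(J, u) = 9 + J
K = 1 (K = 2 - (-1 + 2) = 2 - 1*1 = 2 - 1 = 1)
N(Q) = 15 (N(Q) = 9 + 6 = 15)
F(o) = 15
4193978/c(-358, 416) + ((F(5) + 181)*769)/216295 = 4193978/(-358) + ((15 + 181)*769)/216295 = 4193978*(-1/358) + (196*769)*(1/216295) = -2096989/179 + 150724*(1/216295) = -2096989/179 + 150724/216295 = -453541256159/38716805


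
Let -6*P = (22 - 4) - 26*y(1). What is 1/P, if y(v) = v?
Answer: ¾ ≈ 0.75000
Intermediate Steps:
P = 4/3 (P = -((22 - 4) - 26*1)/6 = -(18 - 26)/6 = -⅙*(-8) = 4/3 ≈ 1.3333)
1/P = 1/(4/3) = ¾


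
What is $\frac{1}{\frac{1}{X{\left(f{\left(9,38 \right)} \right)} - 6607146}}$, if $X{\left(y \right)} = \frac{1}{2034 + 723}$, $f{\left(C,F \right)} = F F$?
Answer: $- \frac{18215901521}{2757} \approx -6.6071 \cdot 10^{6}$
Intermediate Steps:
$f{\left(C,F \right)} = F^{2}$
$X{\left(y \right)} = \frac{1}{2757}$
$\frac{1}{\frac{1}{X{\left(f{\left(9,38 \right)} \right)} - 6607146}} = \frac{1}{\frac{1}{\frac{1}{2757} - 6607146}} = \frac{1}{\frac{1}{- \frac{18215901521}{2757}}} = \frac{1}{- \frac{2757}{18215901521}} = - \frac{18215901521}{2757}$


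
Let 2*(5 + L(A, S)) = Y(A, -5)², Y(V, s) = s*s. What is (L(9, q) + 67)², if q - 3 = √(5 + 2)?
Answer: 561001/4 ≈ 1.4025e+5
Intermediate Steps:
Y(V, s) = s²
q = 3 + √7 (q = 3 + √(5 + 2) = 3 + √7 ≈ 5.6458)
L(A, S) = 615/2 (L(A, S) = -5 + ((-5)²)²/2 = -5 + (½)*25² = -5 + (½)*625 = -5 + 625/2 = 615/2)
(L(9, q) + 67)² = (615/2 + 67)² = (749/2)² = 561001/4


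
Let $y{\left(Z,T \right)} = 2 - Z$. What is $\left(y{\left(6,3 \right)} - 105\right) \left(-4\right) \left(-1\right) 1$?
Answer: $-436$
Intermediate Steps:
$\left(y{\left(6,3 \right)} - 105\right) \left(-4\right) \left(-1\right) 1 = \left(\left(2 - 6\right) - 105\right) \left(-4\right) \left(-1\right) 1 = \left(\left(2 - 6\right) - 105\right) 4 \cdot 1 = \left(-4 - 105\right) 4 = \left(-109\right) 4 = -436$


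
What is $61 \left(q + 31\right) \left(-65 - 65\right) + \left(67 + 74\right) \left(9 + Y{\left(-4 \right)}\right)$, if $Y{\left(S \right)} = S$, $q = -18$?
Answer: $-102385$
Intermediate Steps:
$61 \left(q + 31\right) \left(-65 - 65\right) + \left(67 + 74\right) \left(9 + Y{\left(-4 \right)}\right) = 61 \left(-18 + 31\right) \left(-65 - 65\right) + \left(67 + 74\right) \left(9 - 4\right) = 61 \cdot 13 \left(-130\right) + 141 \cdot 5 = 61 \left(-1690\right) + 705 = -103090 + 705 = -102385$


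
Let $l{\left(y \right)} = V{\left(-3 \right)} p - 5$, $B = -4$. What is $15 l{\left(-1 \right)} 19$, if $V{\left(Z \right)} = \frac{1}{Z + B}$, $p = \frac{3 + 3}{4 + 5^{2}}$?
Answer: $- \frac{290985}{203} \approx -1433.4$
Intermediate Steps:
$p = \frac{6}{29}$ ($p = \frac{6}{4 + 25} = \frac{6}{29} \approx 0.2069$)
$V{\left(Z \right)} = \frac{1}{-4 + Z}$ ($V{\left(Z \right)} = \frac{1}{Z - 4} = \frac{1}{-4 + Z}$)
$l{\left(y \right)} = - \frac{1021}{203}$ ($l{\left(y \right)} = \frac{1}{-4 - 3} \cdot \frac{6}{29} - 5 = \frac{1}{-7} \cdot \frac{6}{29} - 5 = \left(- \frac{1}{7}\right) \frac{6}{29} - 5 = - \frac{6}{203} - 5 = - \frac{1021}{203}$)
$15 l{\left(-1 \right)} 19 = 15 \left(- \frac{1021}{203}\right) 19 = \left(- \frac{15315}{203}\right) 19 = - \frac{290985}{203}$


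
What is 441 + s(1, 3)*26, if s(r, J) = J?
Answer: 519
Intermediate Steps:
441 + s(1, 3)*26 = 441 + 3*26 = 441 + 78 = 519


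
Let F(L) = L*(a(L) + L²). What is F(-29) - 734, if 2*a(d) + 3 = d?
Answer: -24659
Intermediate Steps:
a(d) = -3/2 + d/2
F(L) = L*(-3/2 + L² + L/2) (F(L) = L*((-3/2 + L/2) + L²) = L*(-3/2 + L² + L/2))
F(-29) - 734 = (½)*(-29)*(-3 - 29 + 2*(-29)²) - 734 = (½)*(-29)*(-3 - 29 + 2*841) - 734 = (½)*(-29)*(-3 - 29 + 1682) - 734 = (½)*(-29)*1650 - 734 = -23925 - 734 = -24659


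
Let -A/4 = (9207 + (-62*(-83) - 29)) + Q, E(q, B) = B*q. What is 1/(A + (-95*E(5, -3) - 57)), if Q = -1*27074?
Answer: 1/52368 ≈ 1.9096e-5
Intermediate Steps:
Q = -27074
A = 51000 (A = -4*((9207 + (-62*(-83) - 29)) - 27074) = -4*((9207 + (5146 - 29)) - 27074) = -4*((9207 + 5117) - 27074) = -4*(14324 - 27074) = -4*(-12750) = 51000)
1/(A + (-95*E(5, -3) - 57)) = 1/(51000 + (-(-285)*5 - 57)) = 1/(51000 + (-95*(-15) - 57)) = 1/(51000 + (1425 - 57)) = 1/(51000 + 1368) = 1/52368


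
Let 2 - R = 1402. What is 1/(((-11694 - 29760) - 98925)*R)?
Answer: 1/196530600 ≈ 5.0883e-9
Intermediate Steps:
R = -1400 (R = 2 - 1*1402 = 2 - 1402 = -1400)
1/(((-11694 - 29760) - 98925)*R) = 1/((-11694 - 29760) - 98925*(-1400)) = -1/1400/(-41454 - 98925) = -1/1400/(-140379) = -1/140379*(-1/1400) = 1/196530600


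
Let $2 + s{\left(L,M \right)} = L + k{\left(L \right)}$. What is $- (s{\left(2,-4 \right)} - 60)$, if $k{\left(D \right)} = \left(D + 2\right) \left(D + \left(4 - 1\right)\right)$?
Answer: $40$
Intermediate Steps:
$k{\left(D \right)} = \left(2 + D\right) \left(3 + D\right)$ ($k{\left(D \right)} = \left(2 + D\right) \left(D + \left(4 - 1\right)\right) = \left(2 + D\right) \left(D + 3\right) = \left(2 + D\right) \left(3 + D\right)$)
$s{\left(L,M \right)} = 4 + L^{2} + 6 L$ ($s{\left(L,M \right)} = -2 + \left(L + \left(6 + L^{2} + 5 L\right)\right) = -2 + \left(6 + L^{2} + 6 L\right) = 4 + L^{2} + 6 L$)
$- (s{\left(2,-4 \right)} - 60) = - (\left(4 + 2^{2} + 6 \cdot 2\right) - 60) = - (\left(4 + 4 + 12\right) - 60) = - (20 - 60) = \left(-1\right) \left(-40\right) = 40$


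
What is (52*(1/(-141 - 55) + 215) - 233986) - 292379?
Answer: -25244078/49 ≈ -5.1519e+5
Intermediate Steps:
(52*(1/(-141 - 55) + 215) - 233986) - 292379 = (52*(1/(-196) + 215) - 233986) - 292379 = (52*(-1/196 + 215) - 233986) - 292379 = (52*(42139/196) - 233986) - 292379 = (547807/49 - 233986) - 292379 = -10917507/49 - 292379 = -25244078/49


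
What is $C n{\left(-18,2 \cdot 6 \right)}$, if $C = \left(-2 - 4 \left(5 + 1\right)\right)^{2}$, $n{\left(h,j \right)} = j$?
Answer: $8112$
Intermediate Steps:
$C = 676$ ($C = \left(-2 - 24\right)^{2} = \left(-26\right)^{2} = 676$)
$C n{\left(-18,2 \cdot 6 \right)} = 676 \cdot 2 \cdot 6 = 676 \cdot 12 = 8112$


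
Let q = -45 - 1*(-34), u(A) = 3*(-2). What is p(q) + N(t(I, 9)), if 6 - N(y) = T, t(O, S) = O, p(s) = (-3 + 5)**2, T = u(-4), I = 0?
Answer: 16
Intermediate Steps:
u(A) = -6
T = -6
q = -11 (q = -45 + 34 = -11)
p(s) = 4 (p(s) = 2**2 = 4)
N(y) = 12 (N(y) = 6 - 1*(-6) = 6 + 6 = 12)
p(q) + N(t(I, 9)) = 4 + 12 = 16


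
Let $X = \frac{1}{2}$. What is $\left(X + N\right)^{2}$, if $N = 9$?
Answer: $\frac{361}{4} \approx 90.25$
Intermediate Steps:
$X = \frac{1}{2} \approx 0.5$
$\left(X + N\right)^{2} = \left(\frac{1}{2} + 9\right)^{2} = \left(\frac{19}{2}\right)^{2} = \frac{361}{4}$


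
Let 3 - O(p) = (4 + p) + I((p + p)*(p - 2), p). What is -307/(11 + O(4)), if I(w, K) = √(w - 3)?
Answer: -1842/23 - 307*√13/23 ≈ -128.21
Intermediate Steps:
I(w, K) = √(-3 + w)
O(p) = -1 - p - √(-3 + 2*p*(-2 + p)) (O(p) = 3 - ((4 + p) + √(-3 + (p + p)*(p - 2))) = 3 - ((4 + p) + √(-3 + (2*p)*(-2 + p))) = 3 - ((4 + p) + √(-3 + 2*p*(-2 + p))) = 3 - (4 + p + √(-3 + 2*p*(-2 + p))) = 3 + (-4 - p - √(-3 + 2*p*(-2 + p))) = -1 - p - √(-3 + 2*p*(-2 + p)))
-307/(11 + O(4)) = -307/(11 + (-1 - 1*4 - √(-3 + 2*4*(-2 + 4)))) = -307/(11 + (-1 - 4 - √(-3 + 2*4*2))) = -307/(11 + (-1 - 4 - √(-3 + 16))) = -307/(11 + (-1 - 4 - √13)) = -307/(11 + (-5 - √13)) = -307/(6 - √13)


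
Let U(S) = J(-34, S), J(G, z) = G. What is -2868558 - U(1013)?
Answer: -2868524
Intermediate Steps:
U(S) = -34
-2868558 - U(1013) = -2868558 - 1*(-34) = -2868558 + 34 = -2868524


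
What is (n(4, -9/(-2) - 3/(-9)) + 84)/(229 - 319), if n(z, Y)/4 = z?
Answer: -10/9 ≈ -1.1111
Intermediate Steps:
n(z, Y) = 4*z
(n(4, -9/(-2) - 3/(-9)) + 84)/(229 - 319) = (4*4 + 84)/(229 - 319) = (16 + 84)/(-90) = 100*(-1/90) = -10/9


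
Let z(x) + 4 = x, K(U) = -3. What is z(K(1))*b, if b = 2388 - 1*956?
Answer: -10024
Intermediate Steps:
z(x) = -4 + x
b = 1432 (b = 2388 - 956 = 1432)
z(K(1))*b = (-4 - 3)*1432 = -7*1432 = -10024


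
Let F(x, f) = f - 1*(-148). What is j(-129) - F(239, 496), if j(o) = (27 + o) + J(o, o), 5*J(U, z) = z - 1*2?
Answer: -3861/5 ≈ -772.20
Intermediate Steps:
J(U, z) = -⅖ + z/5 (J(U, z) = (z - 1*2)/5 = (z - 2)/5 = (-2 + z)/5 = -⅖ + z/5)
F(x, f) = 148 + f (F(x, f) = f + 148 = 148 + f)
j(o) = 133/5 + 6*o/5 (j(o) = (27 + o) + (-⅖ + o/5) = 133/5 + 6*o/5)
j(-129) - F(239, 496) = (133/5 + (6/5)*(-129)) - (148 + 496) = (133/5 - 774/5) - 1*644 = -641/5 - 644 = -3861/5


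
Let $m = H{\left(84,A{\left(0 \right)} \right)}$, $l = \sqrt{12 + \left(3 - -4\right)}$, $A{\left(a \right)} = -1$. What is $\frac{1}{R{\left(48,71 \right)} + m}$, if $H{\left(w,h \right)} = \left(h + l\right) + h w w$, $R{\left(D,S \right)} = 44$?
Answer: $- \frac{7013}{49182150} - \frac{\sqrt{19}}{49182150} \approx -0.00014268$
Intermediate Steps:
$l = \sqrt{19}$ ($l = \sqrt{12 + \left(3 + 4\right)} = \sqrt{12 + 7} = \sqrt{19} \approx 4.3589$)
$H{\left(w,h \right)} = h + \sqrt{19} + h w^{2}$ ($H{\left(w,h \right)} = \left(h + \sqrt{19}\right) + h w w = \left(h + \sqrt{19}\right) + h w^{2} = h + \sqrt{19} + h w^{2}$)
$m = -7057 + \sqrt{19}$ ($m = -1 + \sqrt{19} - 84^{2} = -1 + \sqrt{19} - 7056 = -7057 + \sqrt{19} \approx -7052.6$)
$\frac{1}{R{\left(48,71 \right)} + m} = \frac{1}{44 - \left(7057 - \sqrt{19}\right)} = \frac{1}{-7013 + \sqrt{19}}$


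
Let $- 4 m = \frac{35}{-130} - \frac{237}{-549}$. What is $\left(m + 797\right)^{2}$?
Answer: $\frac{230060063688361}{362217024} \approx 6.3514 \cdot 10^{5}$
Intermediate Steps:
$m = - \frac{773}{19032}$ ($m = - \frac{\frac{35}{-130} - \frac{237}{-549}}{4} = - \frac{35 \left(- \frac{1}{130}\right) - - \frac{79}{183}}{4} = - \frac{- \frac{7}{26} + \frac{79}{183}}{4} = \left(- \frac{1}{4}\right) \frac{773}{4758} = - \frac{773}{19032} \approx -0.040616$)
$\left(m + 797\right)^{2} = \left(- \frac{773}{19032} + 797\right)^{2} = \left(\frac{15167731}{19032}\right)^{2} = \frac{230060063688361}{362217024}$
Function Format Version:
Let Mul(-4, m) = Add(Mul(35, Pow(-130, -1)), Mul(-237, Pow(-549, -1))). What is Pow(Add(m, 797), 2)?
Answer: Rational(230060063688361, 362217024) ≈ 6.3514e+5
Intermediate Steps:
m = Rational(-773, 19032) (m = Mul(Rational(-1, 4), Add(Mul(35, Pow(-130, -1)), Mul(-237, Pow(-549, -1)))) = Mul(Rational(-1, 4), Add(Mul(35, Rational(-1, 130)), Mul(-237, Rational(-1, 549)))) = Mul(Rational(-1, 4), Add(Rational(-7, 26), Rational(79, 183))) = Mul(Rational(-1, 4), Rational(773, 4758)) = Rational(-773, 19032) ≈ -0.040616)
Pow(Add(m, 797), 2) = Pow(Add(Rational(-773, 19032), 797), 2) = Pow(Rational(15167731, 19032), 2) = Rational(230060063688361, 362217024)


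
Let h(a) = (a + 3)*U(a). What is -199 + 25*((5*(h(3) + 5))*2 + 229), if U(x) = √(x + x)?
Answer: 6776 + 1500*√6 ≈ 10450.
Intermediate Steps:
U(x) = √2*√x (U(x) = √(2*x) = √2*√x)
h(a) = √2*√a*(3 + a) (h(a) = (a + 3)*(√2*√a) = (3 + a)*(√2*√a) = √2*√a*(3 + a))
-199 + 25*((5*(h(3) + 5))*2 + 229) = -199 + 25*((5*(√2*√3*(3 + 3) + 5))*2 + 229) = -199 + 25*((5*(√2*√3*6 + 5))*2 + 229) = -199 + 25*((5*(6*√6 + 5))*2 + 229) = -199 + 25*((5*(5 + 6*√6))*2 + 229) = -199 + 25*((25 + 30*√6)*2 + 229) = -199 + 25*((50 + 60*√6) + 229) = -199 + 25*(279 + 60*√6) = -199 + (6975 + 1500*√6) = 6776 + 1500*√6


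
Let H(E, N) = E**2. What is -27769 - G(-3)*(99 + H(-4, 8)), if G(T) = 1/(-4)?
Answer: -110961/4 ≈ -27740.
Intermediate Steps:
G(T) = -1/4
-27769 - G(-3)*(99 + H(-4, 8)) = -27769 - (-1)*(99 + (-4)**2)/4 = -27769 - (-1)*(99 + 16)/4 = -27769 - (-1)*115/4 = -27769 - 1*(-115/4) = -27769 + 115/4 = -110961/4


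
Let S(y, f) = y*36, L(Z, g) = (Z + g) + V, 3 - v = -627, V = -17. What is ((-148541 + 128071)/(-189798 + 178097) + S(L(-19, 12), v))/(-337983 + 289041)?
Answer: 5044597/286335171 ≈ 0.017618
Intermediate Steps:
v = 630 (v = 3 - 1*(-627) = 3 + 627 = 630)
L(Z, g) = -17 + Z + g (L(Z, g) = (Z + g) - 17 = -17 + Z + g)
S(y, f) = 36*y
((-148541 + 128071)/(-189798 + 178097) + S(L(-19, 12), v))/(-337983 + 289041) = ((-148541 + 128071)/(-189798 + 178097) + 36*(-17 - 19 + 12))/(-337983 + 289041) = (-20470/(-11701) + 36*(-24))/(-48942) = (-20470*(-1/11701) - 864)*(-1/48942) = (20470/11701 - 864)*(-1/48942) = -10089194/11701*(-1/48942) = 5044597/286335171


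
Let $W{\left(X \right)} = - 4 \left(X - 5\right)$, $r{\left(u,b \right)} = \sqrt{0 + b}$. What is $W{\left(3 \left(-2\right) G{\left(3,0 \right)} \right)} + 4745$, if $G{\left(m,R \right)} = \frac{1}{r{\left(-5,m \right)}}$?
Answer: $4765 + 8 \sqrt{3} \approx 4778.9$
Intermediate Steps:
$r{\left(u,b \right)} = \sqrt{b}$
$G{\left(m,R \right)} = \frac{1}{\sqrt{m}}$
$W{\left(X \right)} = 20 - 4 X$ ($W{\left(X \right)} = - 4 \left(X - 5\right) = - 4 \left(-5 + X\right) = 20 - 4 X$)
$W{\left(3 \left(-2\right) G{\left(3,0 \right)} \right)} + 4745 = \left(20 - 4 \frac{3 \left(-2\right)}{\sqrt{3}}\right) + 4745 = \left(20 - 4 \left(- 6 \frac{\sqrt{3}}{3}\right)\right) + 4745 = \left(20 - 4 \left(- 2 \sqrt{3}\right)\right) + 4745 = \left(20 + 8 \sqrt{3}\right) + 4745 = 4765 + 8 \sqrt{3}$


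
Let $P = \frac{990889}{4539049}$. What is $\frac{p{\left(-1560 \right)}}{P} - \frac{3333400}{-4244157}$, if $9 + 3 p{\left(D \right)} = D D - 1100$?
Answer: $\frac{15620192842096540021}{4205488485573} \approx 3.7142 \cdot 10^{6}$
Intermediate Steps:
$p{\left(D \right)} = - \frac{1109}{3} + \frac{D^{2}}{3}$ ($p{\left(D \right)} = -3 + \frac{D D - 1100}{3} = -3 + \frac{D^{2} - 1100}{3} = -3 + \frac{-1100 + D^{2}}{3} = -3 + \left(- \frac{1100}{3} + \frac{D^{2}}{3}\right) = - \frac{1109}{3} + \frac{D^{2}}{3}$)
$P = \frac{990889}{4539049}$ ($P = 990889 \cdot \frac{1}{4539049} = \frac{990889}{4539049} \approx 0.2183$)
$\frac{p{\left(-1560 \right)}}{P} - \frac{3333400}{-4244157} = \frac{- \frac{1109}{3} + \frac{\left(-1560\right)^{2}}{3}}{\frac{990889}{4539049}} - \frac{3333400}{-4244157} = \left(- \frac{1109}{3} + \frac{1}{3} \cdot 2433600\right) \frac{4539049}{990889} - - \frac{3333400}{4244157} = \left(- \frac{1109}{3} + 811200\right) \frac{4539049}{990889} + \frac{3333400}{4244157} = \frac{2432491}{3} \cdot \frac{4539049}{990889} + \frac{3333400}{4244157} = \frac{11041195841059}{2972667} + \frac{3333400}{4244157} = \frac{15620192842096540021}{4205488485573}$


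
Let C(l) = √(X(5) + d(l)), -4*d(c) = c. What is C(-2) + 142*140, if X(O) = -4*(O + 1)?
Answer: 19880 + I*√94/2 ≈ 19880.0 + 4.8477*I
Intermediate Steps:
d(c) = -c/4
X(O) = -4 - 4*O (X(O) = -4*(1 + O) = -4 - 4*O)
C(l) = √(-24 - l/4) (C(l) = √((-4 - 4*5) - l/4) = √((-4 - 20) - l/4) = √(-24 - l/4))
C(-2) + 142*140 = √(-96 - 1*(-2))/2 + 142*140 = √(-96 + 2)/2 + 19880 = √(-94)/2 + 19880 = (I*√94)/2 + 19880 = I*√94/2 + 19880 = 19880 + I*√94/2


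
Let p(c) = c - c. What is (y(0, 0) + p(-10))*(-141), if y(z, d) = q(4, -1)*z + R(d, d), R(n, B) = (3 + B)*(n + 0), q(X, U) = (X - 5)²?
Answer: 0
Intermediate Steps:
p(c) = 0
q(X, U) = (-5 + X)²
R(n, B) = n*(3 + B) (R(n, B) = (3 + B)*n = n*(3 + B))
y(z, d) = z + d*(3 + d) (y(z, d) = (-5 + 4)²*z + d*(3 + d) = (-1)²*z + d*(3 + d) = 1*z + d*(3 + d) = z + d*(3 + d))
(y(0, 0) + p(-10))*(-141) = ((0 + 0*(3 + 0)) + 0)*(-141) = ((0 + 0*3) + 0)*(-141) = ((0 + 0) + 0)*(-141) = (0 + 0)*(-141) = 0*(-141) = 0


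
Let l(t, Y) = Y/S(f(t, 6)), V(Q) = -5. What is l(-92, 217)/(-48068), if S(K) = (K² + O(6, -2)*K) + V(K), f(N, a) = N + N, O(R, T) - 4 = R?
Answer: -31/219814964 ≈ -1.4103e-7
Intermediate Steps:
O(R, T) = 4 + R
f(N, a) = 2*N
S(K) = -5 + K² + 10*K (S(K) = (K² + (4 + 6)*K) - 5 = (K² + 10*K) - 5 = -5 + K² + 10*K)
l(t, Y) = Y/(-5 + 4*t² + 20*t) (l(t, Y) = Y/(-5 + (2*t)² + 10*(2*t)) = Y/(-5 + 4*t² + 20*t))
l(-92, 217)/(-48068) = (217/(-5 + 4*(-92)² + 20*(-92)))/(-48068) = (217/(-5 + 4*8464 - 1840))*(-1/48068) = (217/(-5 + 33856 - 1840))*(-1/48068) = (217/32011)*(-1/48068) = (217*(1/32011))*(-1/48068) = (31/4573)*(-1/48068) = -31/219814964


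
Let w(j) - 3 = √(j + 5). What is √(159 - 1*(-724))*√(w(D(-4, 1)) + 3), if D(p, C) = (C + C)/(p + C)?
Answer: √(47682 + 2649*√39)/3 ≈ 84.475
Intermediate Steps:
D(p, C) = 2*C/(C + p) (D(p, C) = (2*C)/(C + p) = 2*C/(C + p))
w(j) = 3 + √(5 + j) (w(j) = 3 + √(j + 5) = 3 + √(5 + j))
√(159 - 1*(-724))*√(w(D(-4, 1)) + 3) = √(159 - 1*(-724))*√((3 + √(5 + 2*1/(1 - 4))) + 3) = √(159 + 724)*√((3 + √(5 + 2*1/(-3))) + 3) = √883*√((3 + √(5 + 2*1*(-⅓))) + 3) = √883*√((3 + √(5 - ⅔)) + 3) = √883*√((3 + √(13/3)) + 3) = √883*√((3 + √39/3) + 3) = √883*√(6 + √39/3)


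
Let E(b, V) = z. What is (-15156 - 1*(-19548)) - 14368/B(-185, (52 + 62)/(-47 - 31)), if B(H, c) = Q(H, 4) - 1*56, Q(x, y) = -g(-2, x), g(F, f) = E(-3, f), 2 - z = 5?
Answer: 247144/53 ≈ 4663.1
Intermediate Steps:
z = -3 (z = 2 - 1*5 = 2 - 5 = -3)
E(b, V) = -3
g(F, f) = -3
Q(x, y) = 3 (Q(x, y) = -1*(-3) = 3)
B(H, c) = -53 (B(H, c) = 3 - 1*56 = 3 - 56 = -53)
(-15156 - 1*(-19548)) - 14368/B(-185, (52 + 62)/(-47 - 31)) = (-15156 - 1*(-19548)) - 14368/(-53) = (-15156 + 19548) - 14368*(-1)/53 = 4392 - 1*(-14368/53) = 4392 + 14368/53 = 247144/53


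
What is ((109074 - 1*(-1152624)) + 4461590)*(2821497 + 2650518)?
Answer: 31317917785320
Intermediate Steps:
((109074 - 1*(-1152624)) + 4461590)*(2821497 + 2650518) = ((109074 + 1152624) + 4461590)*5472015 = (1261698 + 4461590)*5472015 = 5723288*5472015 = 31317917785320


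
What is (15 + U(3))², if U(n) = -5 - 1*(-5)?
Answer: 225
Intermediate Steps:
U(n) = 0 (U(n) = -5 + 5 = 0)
(15 + U(3))² = (15 + 0)² = 15² = 225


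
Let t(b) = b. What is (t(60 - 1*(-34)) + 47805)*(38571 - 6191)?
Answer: 1550969620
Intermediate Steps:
(t(60 - 1*(-34)) + 47805)*(38571 - 6191) = ((60 - 1*(-34)) + 47805)*(38571 - 6191) = ((60 + 34) + 47805)*32380 = (94 + 47805)*32380 = 47899*32380 = 1550969620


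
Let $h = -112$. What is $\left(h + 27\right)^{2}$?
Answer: $7225$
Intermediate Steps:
$\left(h + 27\right)^{2} = \left(-112 + 27\right)^{2} = \left(-85\right)^{2} = 7225$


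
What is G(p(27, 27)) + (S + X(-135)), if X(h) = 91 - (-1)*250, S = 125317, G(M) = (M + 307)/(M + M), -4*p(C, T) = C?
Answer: 6784331/54 ≈ 1.2564e+5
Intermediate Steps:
p(C, T) = -C/4
G(M) = (307 + M)/(2*M) (G(M) = (307 + M)/((2*M)) = (307 + M)*(1/(2*M)) = (307 + M)/(2*M))
X(h) = 341 (X(h) = 91 - 1*(-250) = 91 + 250 = 341)
G(p(27, 27)) + (S + X(-135)) = (307 - ¼*27)/(2*((-¼*27))) + (125317 + 341) = (307 - 27/4)/(2*(-27/4)) + 125658 = (½)*(-4/27)*(1201/4) + 125658 = -1201/54 + 125658 = 6784331/54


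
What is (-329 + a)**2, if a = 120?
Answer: 43681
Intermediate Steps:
(-329 + a)**2 = (-329 + 120)**2 = (-209)**2 = 43681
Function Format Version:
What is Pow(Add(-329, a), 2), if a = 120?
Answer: 43681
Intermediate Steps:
Pow(Add(-329, a), 2) = Pow(Add(-329, 120), 2) = Pow(-209, 2) = 43681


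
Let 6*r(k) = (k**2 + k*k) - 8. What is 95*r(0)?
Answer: -380/3 ≈ -126.67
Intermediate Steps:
r(k) = -4/3 + k**2/3 (r(k) = ((k**2 + k*k) - 8)/6 = ((k**2 + k**2) - 8)/6 = (2*k**2 - 8)/6 = (-8 + 2*k**2)/6 = -4/3 + k**2/3)
95*r(0) = 95*(-4/3 + (1/3)*0**2) = 95*(-4/3 + (1/3)*0) = 95*(-4/3 + 0) = 95*(-4/3) = -380/3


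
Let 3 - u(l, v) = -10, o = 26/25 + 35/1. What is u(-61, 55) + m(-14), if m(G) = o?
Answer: 1226/25 ≈ 49.040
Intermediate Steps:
o = 901/25 (o = 26*(1/25) + 35*1 = 26/25 + 35 = 901/25 ≈ 36.040)
u(l, v) = 13 (u(l, v) = 3 - 1*(-10) = 3 + 10 = 13)
m(G) = 901/25
u(-61, 55) + m(-14) = 13 + 901/25 = 1226/25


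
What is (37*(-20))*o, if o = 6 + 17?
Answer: -17020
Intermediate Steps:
o = 23
(37*(-20))*o = (37*(-20))*23 = -740*23 = -17020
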